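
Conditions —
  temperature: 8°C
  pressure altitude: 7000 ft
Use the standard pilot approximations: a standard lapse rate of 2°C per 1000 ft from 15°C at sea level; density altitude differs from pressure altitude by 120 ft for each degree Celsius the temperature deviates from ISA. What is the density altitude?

7840 ft

ISA temperature at 7000 ft = 15 − 2 × (7000/1000) = 1°C.
ISA deviation = 8 − 1 = +7°C.
Density altitude = 7000 + 120 × (7) = 7000 + (+840) = 7840 ft.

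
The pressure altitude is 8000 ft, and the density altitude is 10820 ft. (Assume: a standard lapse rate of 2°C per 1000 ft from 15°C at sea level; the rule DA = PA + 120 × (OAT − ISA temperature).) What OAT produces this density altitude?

Density altitude − pressure altitude = 10820 − 8000 = +2820 ft.
At 120 ft/°C that is an ISA deviation of 2820/120 = +23.5°C.
ISA temperature at 8000 ft = 15 − 2 × (8000/1000) = -1°C.
OAT = ISA + deviation = -1 + (+23.5) = 22.5°C.

22.5°C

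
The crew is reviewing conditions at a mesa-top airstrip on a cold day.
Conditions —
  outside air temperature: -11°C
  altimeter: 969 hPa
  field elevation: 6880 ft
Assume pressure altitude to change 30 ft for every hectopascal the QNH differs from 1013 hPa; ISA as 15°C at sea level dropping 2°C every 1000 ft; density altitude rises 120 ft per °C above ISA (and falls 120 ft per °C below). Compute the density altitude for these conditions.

Pressure altitude = 6880 + (1013 − 969) × 30 = 6880 + (+1320) = 8200 ft.
ISA temperature at 8200 ft = 15 − 2 × (8200/1000) = -1.4°C.
ISA deviation = -11 − (-1.4) = -9.6°C.
Density altitude = 8200 + 120 × (-9.6) = 7048 ft.

7048 ft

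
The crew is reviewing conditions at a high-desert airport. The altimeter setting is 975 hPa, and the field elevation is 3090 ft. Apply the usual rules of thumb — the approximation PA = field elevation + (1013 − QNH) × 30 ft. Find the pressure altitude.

4230 ft

Pressure correction = (1013 − 975) × 30 = +1140 ft.
Pressure altitude = 3090 + (+1140) = 4230 ft.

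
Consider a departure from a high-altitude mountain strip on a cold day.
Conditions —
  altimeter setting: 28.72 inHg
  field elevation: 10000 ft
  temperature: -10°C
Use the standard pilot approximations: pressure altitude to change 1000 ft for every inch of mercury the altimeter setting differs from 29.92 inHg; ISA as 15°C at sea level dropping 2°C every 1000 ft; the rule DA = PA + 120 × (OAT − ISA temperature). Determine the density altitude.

10888 ft

Pressure altitude = 10000 + (29.92 − 28.72) × 1000 = 10000 + (+1200) = 11200 ft.
ISA temperature at 11200 ft = 15 − 2 × (11200/1000) = -7.4°C.
ISA deviation = -10 − (-7.4) = -2.6°C.
Density altitude = 11200 + 120 × (-2.6) = 10888 ft.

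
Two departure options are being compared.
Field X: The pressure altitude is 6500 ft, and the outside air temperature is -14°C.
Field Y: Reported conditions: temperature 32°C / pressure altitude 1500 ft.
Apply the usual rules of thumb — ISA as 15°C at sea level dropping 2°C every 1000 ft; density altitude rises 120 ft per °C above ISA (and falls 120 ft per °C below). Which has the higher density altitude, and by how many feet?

Field X by 680 ft

Field X: ISA temp = 2°C, deviation -16°C, DA = 6500 + 120 × (-16) = 4580 ft.
Field Y: ISA temp = 12°C, deviation +20°C, DA = 1500 + 120 × 20 = 3900 ft.
Field X is higher by 4580 − 3900 = 680 ft.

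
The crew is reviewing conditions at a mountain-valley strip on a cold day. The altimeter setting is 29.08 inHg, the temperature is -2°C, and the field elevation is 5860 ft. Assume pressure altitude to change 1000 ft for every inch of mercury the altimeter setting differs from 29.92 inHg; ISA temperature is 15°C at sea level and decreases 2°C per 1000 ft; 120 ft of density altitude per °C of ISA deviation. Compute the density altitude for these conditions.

Pressure altitude = 5860 + (29.92 − 29.08) × 1000 = 5860 + (+840) = 6700 ft.
ISA temperature at 6700 ft = 15 − 2 × (6700/1000) = 1.6°C.
ISA deviation = -2 − 1.6 = -3.6°C.
Density altitude = 6700 + 120 × (-3.6) = 6268 ft.

6268 ft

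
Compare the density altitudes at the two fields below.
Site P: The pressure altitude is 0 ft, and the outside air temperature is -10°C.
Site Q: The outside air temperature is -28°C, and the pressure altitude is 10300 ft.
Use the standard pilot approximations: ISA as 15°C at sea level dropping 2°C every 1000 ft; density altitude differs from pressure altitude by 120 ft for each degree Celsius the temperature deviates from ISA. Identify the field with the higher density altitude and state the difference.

Site P: ISA temp = 15°C, deviation -25°C, DA = 0 + 120 × (-25) = -3000 ft.
Site Q: ISA temp = -5.6°C, deviation -22.4°C, DA = 10300 + 120 × (-22.4) = 7612 ft.
Site Q is higher by 7612 − (-3000) = 10612 ft.

Site Q by 10612 ft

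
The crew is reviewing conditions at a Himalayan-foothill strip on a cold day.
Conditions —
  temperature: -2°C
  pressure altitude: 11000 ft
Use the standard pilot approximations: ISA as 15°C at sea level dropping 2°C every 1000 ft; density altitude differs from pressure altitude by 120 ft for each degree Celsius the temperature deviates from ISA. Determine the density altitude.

11600 ft

ISA temperature at 11000 ft = 15 − 2 × (11000/1000) = -7°C.
ISA deviation = -2 − (-7) = +5°C.
Density altitude = 11000 + 120 × (5) = 11000 + (+600) = 11600 ft.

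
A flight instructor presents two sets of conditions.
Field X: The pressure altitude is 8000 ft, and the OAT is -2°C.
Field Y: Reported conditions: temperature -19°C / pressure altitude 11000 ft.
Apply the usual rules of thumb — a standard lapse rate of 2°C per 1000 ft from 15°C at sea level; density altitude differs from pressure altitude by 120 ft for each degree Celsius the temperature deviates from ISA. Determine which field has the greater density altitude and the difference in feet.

Field X: ISA temp = -1°C, deviation -1°C, DA = 8000 + 120 × (-1) = 7880 ft.
Field Y: ISA temp = -7°C, deviation -12°C, DA = 11000 + 120 × (-12) = 9560 ft.
Field Y is higher by 9560 − 7880 = 1680 ft.

Field Y by 1680 ft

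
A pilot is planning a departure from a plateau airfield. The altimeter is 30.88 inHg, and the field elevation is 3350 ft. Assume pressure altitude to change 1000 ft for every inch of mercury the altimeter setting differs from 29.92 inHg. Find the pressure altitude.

Pressure correction = (29.92 − 30.88) × 1000 = -960 ft.
Pressure altitude = 3350 + (-960) = 2390 ft.

2390 ft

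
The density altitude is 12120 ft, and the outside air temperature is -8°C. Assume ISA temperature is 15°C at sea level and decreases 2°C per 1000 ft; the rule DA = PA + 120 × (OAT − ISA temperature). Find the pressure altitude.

12000 ft

DA = PA + 120 × (OAT − (15 − 2·PA/1000)) = PA + 120·OAT − 1800 + 0.24·PA = 1.24·PA + 120·OAT − 1800.
So 1.24·PA = 12120 − 120 × (-8) + 1800 = 14880.
PA = 14880 / 1.24 = 12000 ft.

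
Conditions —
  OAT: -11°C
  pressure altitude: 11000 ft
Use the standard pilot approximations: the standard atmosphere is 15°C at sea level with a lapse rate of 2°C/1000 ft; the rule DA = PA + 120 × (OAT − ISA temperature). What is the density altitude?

ISA temperature at 11000 ft = 15 − 2 × (11000/1000) = -7°C.
ISA deviation = -11 − (-7) = -4°C.
Density altitude = 11000 + 120 × (-4) = 11000 + (-480) = 10520 ft.

10520 ft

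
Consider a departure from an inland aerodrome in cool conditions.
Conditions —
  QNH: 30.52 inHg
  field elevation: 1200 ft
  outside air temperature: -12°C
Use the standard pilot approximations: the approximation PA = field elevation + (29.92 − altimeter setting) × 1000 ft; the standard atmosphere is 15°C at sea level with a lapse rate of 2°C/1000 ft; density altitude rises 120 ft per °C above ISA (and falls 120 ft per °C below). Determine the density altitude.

Pressure altitude = 1200 + (29.92 − 30.52) × 1000 = 1200 + (-600) = 600 ft.
ISA temperature at 600 ft = 15 − 2 × (600/1000) = 13.8°C.
ISA deviation = -12 − 13.8 = -25.8°C.
Density altitude = 600 + 120 × (-25.8) = -2496 ft.

-2496 ft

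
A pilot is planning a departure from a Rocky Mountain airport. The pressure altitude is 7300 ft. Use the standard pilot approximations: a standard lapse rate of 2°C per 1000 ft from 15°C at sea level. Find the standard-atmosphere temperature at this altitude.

0.4°C

ISA temperature = 15 − 2 × (7300/1000) = 15 − 14.6 = 0.4°C.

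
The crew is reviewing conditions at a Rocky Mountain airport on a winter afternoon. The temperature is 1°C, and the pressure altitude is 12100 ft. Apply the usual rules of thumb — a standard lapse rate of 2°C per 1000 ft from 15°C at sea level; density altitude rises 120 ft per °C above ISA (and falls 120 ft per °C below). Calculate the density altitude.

ISA temperature at 12100 ft = 15 − 2 × (12100/1000) = -9.2°C.
ISA deviation = 1 − (-9.2) = +10.2°C.
Density altitude = 12100 + 120 × (10.2) = 12100 + (+1224) = 13324 ft.

13324 ft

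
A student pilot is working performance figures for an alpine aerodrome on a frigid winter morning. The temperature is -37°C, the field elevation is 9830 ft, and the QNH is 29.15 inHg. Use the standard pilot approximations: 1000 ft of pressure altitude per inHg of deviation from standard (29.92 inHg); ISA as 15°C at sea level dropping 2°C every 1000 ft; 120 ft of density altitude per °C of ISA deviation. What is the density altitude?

Pressure altitude = 9830 + (29.92 − 29.15) × 1000 = 9830 + (+770) = 10600 ft.
ISA temperature at 10600 ft = 15 − 2 × (10600/1000) = -6.2°C.
ISA deviation = -37 − (-6.2) = -30.8°C.
Density altitude = 10600 + 120 × (-30.8) = 6904 ft.

6904 ft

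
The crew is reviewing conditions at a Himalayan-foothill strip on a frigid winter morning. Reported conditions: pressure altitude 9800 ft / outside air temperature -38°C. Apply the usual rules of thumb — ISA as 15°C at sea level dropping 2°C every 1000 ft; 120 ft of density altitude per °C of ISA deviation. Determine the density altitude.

ISA temperature at 9800 ft = 15 − 2 × (9800/1000) = -4.6°C.
ISA deviation = -38 − (-4.6) = -33.4°C.
Density altitude = 9800 + 120 × (-33.4) = 9800 + (-4008) = 5792 ft.

5792 ft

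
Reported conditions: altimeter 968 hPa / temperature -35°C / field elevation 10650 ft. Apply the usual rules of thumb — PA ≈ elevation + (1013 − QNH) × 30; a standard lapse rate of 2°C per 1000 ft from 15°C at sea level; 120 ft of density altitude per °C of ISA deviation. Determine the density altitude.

Pressure altitude = 10650 + (1013 − 968) × 30 = 10650 + (+1350) = 12000 ft.
ISA temperature at 12000 ft = 15 − 2 × (12000/1000) = -9°C.
ISA deviation = -35 − (-9) = -26°C.
Density altitude = 12000 + 120 × (-26) = 8880 ft.

8880 ft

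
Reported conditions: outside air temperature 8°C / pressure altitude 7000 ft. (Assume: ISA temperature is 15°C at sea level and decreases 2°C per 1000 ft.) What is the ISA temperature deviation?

ISA temperature at 7000 ft = 15 − 2 × (7000/1000) = 1°C.
Deviation = OAT − ISA = 8 − 1 = +7°C.

ISA+7°C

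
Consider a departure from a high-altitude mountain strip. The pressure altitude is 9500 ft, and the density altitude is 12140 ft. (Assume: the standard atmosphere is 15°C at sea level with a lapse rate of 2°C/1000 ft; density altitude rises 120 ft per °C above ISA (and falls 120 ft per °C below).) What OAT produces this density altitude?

18°C

Density altitude − pressure altitude = 12140 − 9500 = +2640 ft.
At 120 ft/°C that is an ISA deviation of 2640/120 = +22°C.
ISA temperature at 9500 ft = 15 − 2 × (9500/1000) = -4°C.
OAT = ISA + deviation = -4 + (+22) = 18°C.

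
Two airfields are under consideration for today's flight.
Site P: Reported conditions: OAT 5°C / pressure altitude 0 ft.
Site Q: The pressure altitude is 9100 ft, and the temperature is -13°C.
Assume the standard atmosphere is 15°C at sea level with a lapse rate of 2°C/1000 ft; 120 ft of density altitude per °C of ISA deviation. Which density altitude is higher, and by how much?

Site P: ISA temp = 15°C, deviation -10°C, DA = 0 + 120 × (-10) = -1200 ft.
Site Q: ISA temp = -3.2°C, deviation -9.8°C, DA = 9100 + 120 × (-9.8) = 7924 ft.
Site Q is higher by 7924 − (-1200) = 9124 ft.

Site Q by 9124 ft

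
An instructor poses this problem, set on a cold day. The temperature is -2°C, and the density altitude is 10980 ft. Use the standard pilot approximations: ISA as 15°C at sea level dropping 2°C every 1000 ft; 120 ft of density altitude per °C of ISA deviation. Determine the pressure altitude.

DA = PA + 120 × (OAT − (15 − 2·PA/1000)) = PA + 120·OAT − 1800 + 0.24·PA = 1.24·PA + 120·OAT − 1800.
So 1.24·PA = 10980 − 120 × (-2) + 1800 = 13020.
PA = 13020 / 1.24 = 10500 ft.

10500 ft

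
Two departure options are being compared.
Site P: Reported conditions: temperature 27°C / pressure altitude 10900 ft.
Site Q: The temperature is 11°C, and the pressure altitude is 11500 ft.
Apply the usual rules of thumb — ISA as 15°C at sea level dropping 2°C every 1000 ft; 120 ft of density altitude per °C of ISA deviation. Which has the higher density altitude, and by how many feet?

Site P by 1176 ft

Site P: ISA temp = -6.8°C, deviation +33.8°C, DA = 10900 + 120 × 33.8 = 14956 ft.
Site Q: ISA temp = -8°C, deviation +19°C, DA = 11500 + 120 × 19 = 13780 ft.
Site P is higher by 14956 − 13780 = 1176 ft.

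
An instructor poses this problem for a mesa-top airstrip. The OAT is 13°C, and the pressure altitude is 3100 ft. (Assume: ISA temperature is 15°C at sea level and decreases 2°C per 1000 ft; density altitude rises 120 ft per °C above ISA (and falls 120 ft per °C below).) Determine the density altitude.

3604 ft

ISA temperature at 3100 ft = 15 − 2 × (3100/1000) = 8.8°C.
ISA deviation = 13 − 8.8 = +4.2°C.
Density altitude = 3100 + 120 × (4.2) = 3100 + (+504) = 3604 ft.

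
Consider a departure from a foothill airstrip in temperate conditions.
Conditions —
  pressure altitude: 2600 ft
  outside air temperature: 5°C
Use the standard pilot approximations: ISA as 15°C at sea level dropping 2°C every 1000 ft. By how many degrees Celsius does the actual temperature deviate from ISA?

ISA temperature at 2600 ft = 15 − 2 × (2600/1000) = 9.8°C.
Deviation = OAT − ISA = 5 − 9.8 = -4.8°C.

ISA-4.8°C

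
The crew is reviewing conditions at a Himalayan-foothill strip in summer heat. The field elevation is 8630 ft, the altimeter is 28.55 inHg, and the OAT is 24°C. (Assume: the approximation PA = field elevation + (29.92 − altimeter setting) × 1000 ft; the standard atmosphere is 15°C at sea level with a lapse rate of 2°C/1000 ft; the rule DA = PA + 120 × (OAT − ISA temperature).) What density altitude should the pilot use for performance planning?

13480 ft

Pressure altitude = 8630 + (29.92 − 28.55) × 1000 = 8630 + (+1370) = 10000 ft.
ISA temperature at 10000 ft = 15 − 2 × (10000/1000) = -5°C.
ISA deviation = 24 − (-5) = +29°C.
Density altitude = 10000 + 120 × (29) = 13480 ft.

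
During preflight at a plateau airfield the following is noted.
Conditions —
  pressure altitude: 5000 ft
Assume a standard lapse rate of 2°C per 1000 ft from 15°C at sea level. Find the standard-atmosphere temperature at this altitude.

ISA temperature = 15 − 2 × (5000/1000) = 15 − 10 = 5°C.

5°C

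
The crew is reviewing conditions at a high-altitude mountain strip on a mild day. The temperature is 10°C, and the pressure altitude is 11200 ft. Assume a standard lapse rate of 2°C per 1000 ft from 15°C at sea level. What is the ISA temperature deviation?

ISA+17.4°C

ISA temperature at 11200 ft = 15 − 2 × (11200/1000) = -7.4°C.
Deviation = OAT − ISA = 10 − (-7.4) = +17.4°C.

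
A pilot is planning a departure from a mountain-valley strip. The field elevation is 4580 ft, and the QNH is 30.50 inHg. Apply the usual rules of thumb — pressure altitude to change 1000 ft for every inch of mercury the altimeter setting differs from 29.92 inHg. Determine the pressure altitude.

Pressure correction = (29.92 − 30.50) × 1000 = -580 ft.
Pressure altitude = 4580 + (-580) = 4000 ft.

4000 ft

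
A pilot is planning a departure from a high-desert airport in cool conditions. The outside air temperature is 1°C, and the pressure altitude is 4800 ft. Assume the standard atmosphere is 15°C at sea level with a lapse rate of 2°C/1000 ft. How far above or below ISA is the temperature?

ISA temperature at 4800 ft = 15 − 2 × (4800/1000) = 5.4°C.
Deviation = OAT − ISA = 1 − 5.4 = -4.4°C.

ISA-4.4°C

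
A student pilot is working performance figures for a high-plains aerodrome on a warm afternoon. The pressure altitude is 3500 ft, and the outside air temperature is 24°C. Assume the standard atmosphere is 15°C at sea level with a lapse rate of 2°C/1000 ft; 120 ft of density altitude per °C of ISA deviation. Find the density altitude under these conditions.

ISA temperature at 3500 ft = 15 − 2 × (3500/1000) = 8°C.
ISA deviation = 24 − 8 = +16°C.
Density altitude = 3500 + 120 × (16) = 3500 + (+1920) = 5420 ft.

5420 ft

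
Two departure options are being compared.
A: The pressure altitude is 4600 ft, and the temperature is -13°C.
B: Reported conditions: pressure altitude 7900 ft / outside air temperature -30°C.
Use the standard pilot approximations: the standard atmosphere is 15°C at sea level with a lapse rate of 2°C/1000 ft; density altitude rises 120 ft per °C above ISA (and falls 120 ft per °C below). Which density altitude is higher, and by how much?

B by 2052 ft

A: ISA temp = 5.8°C, deviation -18.8°C, DA = 4600 + 120 × (-18.8) = 2344 ft.
B: ISA temp = -0.8°C, deviation -29.2°C, DA = 7900 + 120 × (-29.2) = 4396 ft.
B is higher by 4396 − 2344 = 2052 ft.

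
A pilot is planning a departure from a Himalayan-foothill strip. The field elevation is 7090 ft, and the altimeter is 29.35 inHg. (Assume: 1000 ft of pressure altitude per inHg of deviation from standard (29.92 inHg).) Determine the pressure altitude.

7660 ft

Pressure correction = (29.92 − 29.35) × 1000 = +570 ft.
Pressure altitude = 7090 + (+570) = 7660 ft.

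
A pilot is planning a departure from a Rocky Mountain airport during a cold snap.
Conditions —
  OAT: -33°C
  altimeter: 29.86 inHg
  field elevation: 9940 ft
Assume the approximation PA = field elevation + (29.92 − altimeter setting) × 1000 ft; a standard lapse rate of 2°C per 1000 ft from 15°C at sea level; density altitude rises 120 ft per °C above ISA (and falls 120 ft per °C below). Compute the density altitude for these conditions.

6640 ft

Pressure altitude = 9940 + (29.92 − 29.86) × 1000 = 9940 + (+60) = 10000 ft.
ISA temperature at 10000 ft = 15 − 2 × (10000/1000) = -5°C.
ISA deviation = -33 − (-5) = -28°C.
Density altitude = 10000 + 120 × (-28) = 6640 ft.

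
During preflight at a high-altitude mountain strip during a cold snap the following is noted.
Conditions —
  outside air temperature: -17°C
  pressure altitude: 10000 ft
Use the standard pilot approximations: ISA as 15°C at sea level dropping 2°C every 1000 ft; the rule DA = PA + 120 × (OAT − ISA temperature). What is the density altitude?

8560 ft

ISA temperature at 10000 ft = 15 − 2 × (10000/1000) = -5°C.
ISA deviation = -17 − (-5) = -12°C.
Density altitude = 10000 + 120 × (-12) = 10000 + (-1440) = 8560 ft.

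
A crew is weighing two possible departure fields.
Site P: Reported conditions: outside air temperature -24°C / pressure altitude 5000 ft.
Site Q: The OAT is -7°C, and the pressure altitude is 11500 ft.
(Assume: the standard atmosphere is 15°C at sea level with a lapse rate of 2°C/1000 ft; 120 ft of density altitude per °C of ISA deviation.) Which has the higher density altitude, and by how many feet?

Site P: ISA temp = 5°C, deviation -29°C, DA = 5000 + 120 × (-29) = 1520 ft.
Site Q: ISA temp = -8°C, deviation +1°C, DA = 11500 + 120 × 1 = 11620 ft.
Site Q is higher by 11620 − 1520 = 10100 ft.

Site Q by 10100 ft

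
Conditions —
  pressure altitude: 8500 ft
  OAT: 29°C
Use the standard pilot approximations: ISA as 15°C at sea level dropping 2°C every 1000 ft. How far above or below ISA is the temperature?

ISA temperature at 8500 ft = 15 − 2 × (8500/1000) = -2°C.
Deviation = OAT − ISA = 29 − (-2) = +31°C.

ISA+31°C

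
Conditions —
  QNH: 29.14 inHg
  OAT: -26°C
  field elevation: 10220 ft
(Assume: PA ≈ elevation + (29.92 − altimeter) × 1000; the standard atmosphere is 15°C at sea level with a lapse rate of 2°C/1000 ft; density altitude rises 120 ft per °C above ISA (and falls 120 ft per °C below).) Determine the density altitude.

Pressure altitude = 10220 + (29.92 − 29.14) × 1000 = 10220 + (+780) = 11000 ft.
ISA temperature at 11000 ft = 15 − 2 × (11000/1000) = -7°C.
ISA deviation = -26 − (-7) = -19°C.
Density altitude = 11000 + 120 × (-19) = 8720 ft.

8720 ft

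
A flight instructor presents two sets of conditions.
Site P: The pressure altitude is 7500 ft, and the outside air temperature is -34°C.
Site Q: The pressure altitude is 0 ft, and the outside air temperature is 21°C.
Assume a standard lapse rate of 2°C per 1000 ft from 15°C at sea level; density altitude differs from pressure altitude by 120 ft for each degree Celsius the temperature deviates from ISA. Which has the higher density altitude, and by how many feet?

Site P by 2700 ft

Site P: ISA temp = 0°C, deviation -34°C, DA = 7500 + 120 × (-34) = 3420 ft.
Site Q: ISA temp = 15°C, deviation +6°C, DA = 0 + 120 × 6 = 720 ft.
Site P is higher by 3420 − 720 = 2700 ft.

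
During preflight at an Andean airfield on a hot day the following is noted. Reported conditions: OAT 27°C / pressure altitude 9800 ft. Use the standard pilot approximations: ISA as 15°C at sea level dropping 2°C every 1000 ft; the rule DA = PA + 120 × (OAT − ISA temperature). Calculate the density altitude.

ISA temperature at 9800 ft = 15 − 2 × (9800/1000) = -4.6°C.
ISA deviation = 27 − (-4.6) = +31.6°C.
Density altitude = 9800 + 120 × (31.6) = 9800 + (+3792) = 13592 ft.

13592 ft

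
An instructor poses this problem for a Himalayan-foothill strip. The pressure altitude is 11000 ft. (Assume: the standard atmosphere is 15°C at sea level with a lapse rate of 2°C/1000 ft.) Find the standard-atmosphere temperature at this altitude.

ISA temperature = 15 − 2 × (11000/1000) = 15 − 22 = -7°C.

-7°C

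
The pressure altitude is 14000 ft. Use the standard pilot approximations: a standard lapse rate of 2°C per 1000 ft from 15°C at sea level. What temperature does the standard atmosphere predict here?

-13°C

ISA temperature = 15 − 2 × (14000/1000) = 15 − 28 = -13°C.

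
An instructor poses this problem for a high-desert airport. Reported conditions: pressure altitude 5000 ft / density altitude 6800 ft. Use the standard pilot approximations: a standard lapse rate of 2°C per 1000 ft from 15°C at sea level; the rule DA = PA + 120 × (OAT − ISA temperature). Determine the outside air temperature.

20°C

Density altitude − pressure altitude = 6800 − 5000 = +1800 ft.
At 120 ft/°C that is an ISA deviation of 1800/120 = +15°C.
ISA temperature at 5000 ft = 15 − 2 × (5000/1000) = 5°C.
OAT = ISA + deviation = 5 + (+15) = 20°C.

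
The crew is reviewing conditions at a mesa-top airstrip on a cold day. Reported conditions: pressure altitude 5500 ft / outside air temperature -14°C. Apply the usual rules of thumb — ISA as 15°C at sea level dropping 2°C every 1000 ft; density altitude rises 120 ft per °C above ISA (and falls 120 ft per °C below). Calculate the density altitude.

3340 ft

ISA temperature at 5500 ft = 15 − 2 × (5500/1000) = 4°C.
ISA deviation = -14 − 4 = -18°C.
Density altitude = 5500 + 120 × (-18) = 5500 + (-2160) = 3340 ft.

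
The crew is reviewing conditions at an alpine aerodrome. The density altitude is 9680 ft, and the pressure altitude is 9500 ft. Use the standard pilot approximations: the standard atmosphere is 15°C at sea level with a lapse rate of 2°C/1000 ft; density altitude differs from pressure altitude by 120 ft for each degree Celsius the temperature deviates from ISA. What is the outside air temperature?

-2.5°C

Density altitude − pressure altitude = 9680 − 9500 = +180 ft.
At 120 ft/°C that is an ISA deviation of 180/120 = +1.5°C.
ISA temperature at 9500 ft = 15 − 2 × (9500/1000) = -4°C.
OAT = ISA + deviation = -4 + (+1.5) = -2.5°C.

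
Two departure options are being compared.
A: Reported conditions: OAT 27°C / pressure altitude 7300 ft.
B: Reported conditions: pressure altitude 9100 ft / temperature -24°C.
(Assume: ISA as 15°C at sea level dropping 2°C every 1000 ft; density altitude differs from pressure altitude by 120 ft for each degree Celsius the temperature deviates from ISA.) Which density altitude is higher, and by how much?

A by 3888 ft

A: ISA temp = 0.4°C, deviation +26.6°C, DA = 7300 + 120 × 26.6 = 10492 ft.
B: ISA temp = -3.2°C, deviation -20.8°C, DA = 9100 + 120 × (-20.8) = 6604 ft.
A is higher by 10492 − 6604 = 3888 ft.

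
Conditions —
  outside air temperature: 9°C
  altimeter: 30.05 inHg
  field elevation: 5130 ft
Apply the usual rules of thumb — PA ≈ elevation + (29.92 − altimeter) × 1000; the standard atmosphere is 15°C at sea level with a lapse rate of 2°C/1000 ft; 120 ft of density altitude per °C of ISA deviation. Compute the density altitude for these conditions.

Pressure altitude = 5130 + (29.92 − 30.05) × 1000 = 5130 + (-130) = 5000 ft.
ISA temperature at 5000 ft = 15 − 2 × (5000/1000) = 5°C.
ISA deviation = 9 − 5 = +4°C.
Density altitude = 5000 + 120 × (4) = 5480 ft.

5480 ft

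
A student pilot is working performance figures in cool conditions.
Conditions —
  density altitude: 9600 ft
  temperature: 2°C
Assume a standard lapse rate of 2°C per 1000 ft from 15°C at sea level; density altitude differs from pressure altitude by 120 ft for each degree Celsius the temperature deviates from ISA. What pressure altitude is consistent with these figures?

9000 ft

DA = PA + 120 × (OAT − (15 − 2·PA/1000)) = PA + 120·OAT − 1800 + 0.24·PA = 1.24·PA + 120·OAT − 1800.
So 1.24·PA = 9600 − 120 × 2 + 1800 = 11160.
PA = 11160 / 1.24 = 9000 ft.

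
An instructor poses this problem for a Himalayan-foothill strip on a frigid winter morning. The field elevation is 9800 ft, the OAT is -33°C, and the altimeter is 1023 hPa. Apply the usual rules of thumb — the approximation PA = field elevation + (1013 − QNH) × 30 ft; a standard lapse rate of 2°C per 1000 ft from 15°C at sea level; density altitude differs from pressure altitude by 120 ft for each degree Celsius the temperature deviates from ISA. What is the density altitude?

6020 ft

Pressure altitude = 9800 + (1013 − 1023) × 30 = 9800 + (-300) = 9500 ft.
ISA temperature at 9500 ft = 15 − 2 × (9500/1000) = -4°C.
ISA deviation = -33 − (-4) = -29°C.
Density altitude = 9500 + 120 × (-29) = 6020 ft.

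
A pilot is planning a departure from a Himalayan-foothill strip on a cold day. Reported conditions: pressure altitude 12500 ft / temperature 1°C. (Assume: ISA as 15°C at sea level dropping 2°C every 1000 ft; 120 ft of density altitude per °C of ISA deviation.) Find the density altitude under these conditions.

13820 ft

ISA temperature at 12500 ft = 15 − 2 × (12500/1000) = -10°C.
ISA deviation = 1 − (-10) = +11°C.
Density altitude = 12500 + 120 × (11) = 12500 + (+1320) = 13820 ft.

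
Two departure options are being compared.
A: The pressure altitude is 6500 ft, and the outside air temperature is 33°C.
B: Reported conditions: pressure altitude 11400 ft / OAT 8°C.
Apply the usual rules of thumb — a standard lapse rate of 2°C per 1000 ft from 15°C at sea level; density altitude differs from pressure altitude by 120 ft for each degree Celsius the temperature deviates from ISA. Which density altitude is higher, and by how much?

A: ISA temp = 2°C, deviation +31°C, DA = 6500 + 120 × 31 = 10220 ft.
B: ISA temp = -7.8°C, deviation +15.8°C, DA = 11400 + 120 × 15.8 = 13296 ft.
B is higher by 13296 − 10220 = 3076 ft.

B by 3076 ft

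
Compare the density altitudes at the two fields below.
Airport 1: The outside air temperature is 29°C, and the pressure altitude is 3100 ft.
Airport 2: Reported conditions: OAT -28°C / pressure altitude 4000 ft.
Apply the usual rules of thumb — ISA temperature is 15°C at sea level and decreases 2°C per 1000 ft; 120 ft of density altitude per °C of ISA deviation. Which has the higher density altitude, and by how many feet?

Airport 1 by 5724 ft

Airport 1: ISA temp = 8.8°C, deviation +20.2°C, DA = 3100 + 120 × 20.2 = 5524 ft.
Airport 2: ISA temp = 7°C, deviation -35°C, DA = 4000 + 120 × (-35) = -200 ft.
Airport 1 is higher by 5524 − (-200) = 5724 ft.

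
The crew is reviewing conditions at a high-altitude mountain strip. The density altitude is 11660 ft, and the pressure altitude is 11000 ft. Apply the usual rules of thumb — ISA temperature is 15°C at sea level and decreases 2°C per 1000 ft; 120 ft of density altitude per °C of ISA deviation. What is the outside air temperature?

-1.5°C

Density altitude − pressure altitude = 11660 − 11000 = +660 ft.
At 120 ft/°C that is an ISA deviation of 660/120 = +5.5°C.
ISA temperature at 11000 ft = 15 − 2 × (11000/1000) = -7°C.
OAT = ISA + deviation = -7 + (+5.5) = -1.5°C.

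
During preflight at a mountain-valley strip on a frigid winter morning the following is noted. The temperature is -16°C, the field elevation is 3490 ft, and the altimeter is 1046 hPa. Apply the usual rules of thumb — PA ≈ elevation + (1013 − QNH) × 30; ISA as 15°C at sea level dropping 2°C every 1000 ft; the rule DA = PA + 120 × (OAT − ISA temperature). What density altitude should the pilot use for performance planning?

-620 ft

Pressure altitude = 3490 + (1013 − 1046) × 30 = 3490 + (-990) = 2500 ft.
ISA temperature at 2500 ft = 15 − 2 × (2500/1000) = 10°C.
ISA deviation = -16 − 10 = -26°C.
Density altitude = 2500 + 120 × (-26) = -620 ft.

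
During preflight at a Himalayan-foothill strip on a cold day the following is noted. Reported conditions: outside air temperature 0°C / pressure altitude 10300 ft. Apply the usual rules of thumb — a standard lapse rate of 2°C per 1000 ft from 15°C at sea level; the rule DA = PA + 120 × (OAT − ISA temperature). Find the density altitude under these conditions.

10972 ft

ISA temperature at 10300 ft = 15 − 2 × (10300/1000) = -5.6°C.
ISA deviation = 0 − (-5.6) = +5.6°C.
Density altitude = 10300 + 120 × (5.6) = 10300 + (+672) = 10972 ft.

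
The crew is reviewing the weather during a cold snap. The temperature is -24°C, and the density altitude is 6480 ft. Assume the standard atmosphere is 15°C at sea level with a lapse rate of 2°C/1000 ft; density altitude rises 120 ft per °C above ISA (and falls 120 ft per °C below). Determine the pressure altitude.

DA = PA + 120 × (OAT − (15 − 2·PA/1000)) = PA + 120·OAT − 1800 + 0.24·PA = 1.24·PA + 120·OAT − 1800.
So 1.24·PA = 6480 − 120 × (-24) + 1800 = 11160.
PA = 11160 / 1.24 = 9000 ft.

9000 ft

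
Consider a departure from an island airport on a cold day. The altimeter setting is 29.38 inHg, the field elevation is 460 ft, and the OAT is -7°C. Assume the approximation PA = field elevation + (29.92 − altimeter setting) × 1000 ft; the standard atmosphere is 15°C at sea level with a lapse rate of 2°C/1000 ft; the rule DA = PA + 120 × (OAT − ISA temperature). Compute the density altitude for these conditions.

-1400 ft

Pressure altitude = 460 + (29.92 − 29.38) × 1000 = 460 + (+540) = 1000 ft.
ISA temperature at 1000 ft = 15 − 2 × (1000/1000) = 13°C.
ISA deviation = -7 − 13 = -20°C.
Density altitude = 1000 + 120 × (-20) = -1400 ft.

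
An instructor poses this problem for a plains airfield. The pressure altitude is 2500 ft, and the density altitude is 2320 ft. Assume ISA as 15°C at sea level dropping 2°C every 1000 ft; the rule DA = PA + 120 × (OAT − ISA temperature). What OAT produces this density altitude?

8.5°C

Density altitude − pressure altitude = 2320 − 2500 = -180 ft.
At 120 ft/°C that is an ISA deviation of -180/120 = -1.5°C.
ISA temperature at 2500 ft = 15 − 2 × (2500/1000) = 10°C.
OAT = ISA + deviation = 10 + (-1.5) = 8.5°C.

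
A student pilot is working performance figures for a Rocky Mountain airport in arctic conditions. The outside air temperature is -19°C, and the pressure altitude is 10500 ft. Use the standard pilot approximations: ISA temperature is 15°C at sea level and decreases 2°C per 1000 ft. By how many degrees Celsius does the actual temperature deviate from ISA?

ISA temperature at 10500 ft = 15 − 2 × (10500/1000) = -6°C.
Deviation = OAT − ISA = -19 − (-6) = -13°C.

ISA-13°C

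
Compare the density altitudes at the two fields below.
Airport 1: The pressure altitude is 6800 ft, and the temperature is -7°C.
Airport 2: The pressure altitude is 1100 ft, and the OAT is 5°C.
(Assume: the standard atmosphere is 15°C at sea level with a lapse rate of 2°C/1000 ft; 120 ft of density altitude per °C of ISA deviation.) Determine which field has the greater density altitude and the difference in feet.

Airport 1: ISA temp = 1.4°C, deviation -8.4°C, DA = 6800 + 120 × (-8.4) = 5792 ft.
Airport 2: ISA temp = 12.8°C, deviation -7.8°C, DA = 1100 + 120 × (-7.8) = 164 ft.
Airport 1 is higher by 5792 − 164 = 5628 ft.

Airport 1 by 5628 ft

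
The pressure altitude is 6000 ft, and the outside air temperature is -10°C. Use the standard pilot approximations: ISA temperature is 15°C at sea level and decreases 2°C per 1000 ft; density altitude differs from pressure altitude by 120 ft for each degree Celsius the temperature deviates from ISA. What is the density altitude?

4440 ft

ISA temperature at 6000 ft = 15 − 2 × (6000/1000) = 3°C.
ISA deviation = -10 − 3 = -13°C.
Density altitude = 6000 + 120 × (-13) = 6000 + (-1560) = 4440 ft.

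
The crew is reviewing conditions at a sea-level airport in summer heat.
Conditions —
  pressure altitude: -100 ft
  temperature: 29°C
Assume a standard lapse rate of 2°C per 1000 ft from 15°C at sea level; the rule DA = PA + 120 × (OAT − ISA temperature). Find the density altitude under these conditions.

1556 ft

ISA temperature at -100 ft = 15 − 2 × (-100/1000) = 15.2°C.
ISA deviation = 29 − 15.2 = +13.8°C.
Density altitude = -100 + 120 × (13.8) = -100 + (+1656) = 1556 ft.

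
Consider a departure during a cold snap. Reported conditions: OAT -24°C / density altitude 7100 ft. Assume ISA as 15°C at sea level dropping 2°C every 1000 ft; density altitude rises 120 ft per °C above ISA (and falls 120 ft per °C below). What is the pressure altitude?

9500 ft

DA = PA + 120 × (OAT − (15 − 2·PA/1000)) = PA + 120·OAT − 1800 + 0.24·PA = 1.24·PA + 120·OAT − 1800.
So 1.24·PA = 7100 − 120 × (-24) + 1800 = 11780.
PA = 11780 / 1.24 = 9500 ft.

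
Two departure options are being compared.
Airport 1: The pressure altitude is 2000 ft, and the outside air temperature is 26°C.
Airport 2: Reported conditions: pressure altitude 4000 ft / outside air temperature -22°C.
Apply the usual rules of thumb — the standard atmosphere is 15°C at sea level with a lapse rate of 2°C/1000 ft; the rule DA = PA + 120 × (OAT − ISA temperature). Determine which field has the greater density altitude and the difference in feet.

Airport 1 by 3280 ft

Airport 1: ISA temp = 11°C, deviation +15°C, DA = 2000 + 120 × 15 = 3800 ft.
Airport 2: ISA temp = 7°C, deviation -29°C, DA = 4000 + 120 × (-29) = 520 ft.
Airport 1 is higher by 3800 − 520 = 3280 ft.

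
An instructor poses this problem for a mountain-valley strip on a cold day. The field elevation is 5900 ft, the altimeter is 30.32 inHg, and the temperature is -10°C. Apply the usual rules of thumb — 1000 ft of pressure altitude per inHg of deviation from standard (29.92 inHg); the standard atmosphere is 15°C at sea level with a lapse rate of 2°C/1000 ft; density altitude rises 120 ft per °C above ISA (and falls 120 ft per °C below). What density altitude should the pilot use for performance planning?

3820 ft

Pressure altitude = 5900 + (29.92 − 30.32) × 1000 = 5900 + (-400) = 5500 ft.
ISA temperature at 5500 ft = 15 − 2 × (5500/1000) = 4°C.
ISA deviation = -10 − 4 = -14°C.
Density altitude = 5500 + 120 × (-14) = 3820 ft.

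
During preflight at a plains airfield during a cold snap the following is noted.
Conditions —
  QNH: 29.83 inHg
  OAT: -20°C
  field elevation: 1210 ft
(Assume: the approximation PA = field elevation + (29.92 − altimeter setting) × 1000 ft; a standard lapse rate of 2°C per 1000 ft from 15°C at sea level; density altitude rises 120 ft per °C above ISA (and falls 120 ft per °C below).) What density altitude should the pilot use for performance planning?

Pressure altitude = 1210 + (29.92 − 29.83) × 1000 = 1210 + (+90) = 1300 ft.
ISA temperature at 1300 ft = 15 − 2 × (1300/1000) = 12.4°C.
ISA deviation = -20 − 12.4 = -32.4°C.
Density altitude = 1300 + 120 × (-32.4) = -2588 ft.

-2588 ft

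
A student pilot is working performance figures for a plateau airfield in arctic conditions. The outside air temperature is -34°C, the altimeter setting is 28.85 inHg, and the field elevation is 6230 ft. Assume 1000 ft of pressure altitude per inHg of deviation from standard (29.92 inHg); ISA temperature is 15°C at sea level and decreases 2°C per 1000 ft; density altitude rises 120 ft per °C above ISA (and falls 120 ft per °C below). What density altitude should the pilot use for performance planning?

3172 ft

Pressure altitude = 6230 + (29.92 − 28.85) × 1000 = 6230 + (+1070) = 7300 ft.
ISA temperature at 7300 ft = 15 − 2 × (7300/1000) = 0.4°C.
ISA deviation = -34 − 0.4 = -34.4°C.
Density altitude = 7300 + 120 × (-34.4) = 3172 ft.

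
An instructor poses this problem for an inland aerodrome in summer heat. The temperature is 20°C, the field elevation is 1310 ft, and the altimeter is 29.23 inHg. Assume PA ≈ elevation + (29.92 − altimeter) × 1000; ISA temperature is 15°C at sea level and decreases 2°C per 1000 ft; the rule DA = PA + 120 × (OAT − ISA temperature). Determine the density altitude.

Pressure altitude = 1310 + (29.92 − 29.23) × 1000 = 1310 + (+690) = 2000 ft.
ISA temperature at 2000 ft = 15 − 2 × (2000/1000) = 11°C.
ISA deviation = 20 − 11 = +9°C.
Density altitude = 2000 + 120 × (9) = 3080 ft.

3080 ft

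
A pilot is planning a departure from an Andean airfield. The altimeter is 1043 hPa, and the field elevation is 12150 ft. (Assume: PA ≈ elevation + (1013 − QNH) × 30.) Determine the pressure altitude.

Pressure correction = (1013 − 1043) × 30 = -900 ft.
Pressure altitude = 12150 + (-900) = 11250 ft.

11250 ft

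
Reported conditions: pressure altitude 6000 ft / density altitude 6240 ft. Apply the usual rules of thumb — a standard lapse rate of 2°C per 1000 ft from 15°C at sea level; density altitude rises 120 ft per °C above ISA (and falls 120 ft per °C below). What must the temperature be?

Density altitude − pressure altitude = 6240 − 6000 = +240 ft.
At 120 ft/°C that is an ISA deviation of 240/120 = +2°C.
ISA temperature at 6000 ft = 15 − 2 × (6000/1000) = 3°C.
OAT = ISA + deviation = 3 + (+2) = 5°C.

5°C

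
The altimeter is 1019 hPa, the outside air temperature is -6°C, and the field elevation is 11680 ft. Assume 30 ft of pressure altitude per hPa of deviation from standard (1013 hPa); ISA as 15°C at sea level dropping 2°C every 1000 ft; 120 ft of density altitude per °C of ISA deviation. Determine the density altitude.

11740 ft

Pressure altitude = 11680 + (1013 − 1019) × 30 = 11680 + (-180) = 11500 ft.
ISA temperature at 11500 ft = 15 − 2 × (11500/1000) = -8°C.
ISA deviation = -6 − (-8) = +2°C.
Density altitude = 11500 + 120 × (2) = 11740 ft.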